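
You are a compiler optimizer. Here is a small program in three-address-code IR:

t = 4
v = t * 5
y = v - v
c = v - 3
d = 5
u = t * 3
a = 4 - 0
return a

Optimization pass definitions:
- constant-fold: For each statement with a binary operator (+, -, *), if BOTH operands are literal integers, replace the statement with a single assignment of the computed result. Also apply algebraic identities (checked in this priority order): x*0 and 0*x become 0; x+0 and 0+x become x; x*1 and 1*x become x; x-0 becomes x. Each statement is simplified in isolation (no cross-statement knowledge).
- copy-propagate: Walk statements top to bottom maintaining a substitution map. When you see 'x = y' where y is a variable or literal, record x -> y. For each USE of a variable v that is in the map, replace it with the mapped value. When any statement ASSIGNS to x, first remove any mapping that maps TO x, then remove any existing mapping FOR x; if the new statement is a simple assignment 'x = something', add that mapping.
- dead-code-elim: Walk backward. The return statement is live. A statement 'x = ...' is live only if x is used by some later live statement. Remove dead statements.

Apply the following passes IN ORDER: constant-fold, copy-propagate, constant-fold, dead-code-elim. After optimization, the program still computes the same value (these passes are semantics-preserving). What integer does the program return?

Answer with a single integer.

Initial IR:
  t = 4
  v = t * 5
  y = v - v
  c = v - 3
  d = 5
  u = t * 3
  a = 4 - 0
  return a
After constant-fold (8 stmts):
  t = 4
  v = t * 5
  y = v - v
  c = v - 3
  d = 5
  u = t * 3
  a = 4
  return a
After copy-propagate (8 stmts):
  t = 4
  v = 4 * 5
  y = v - v
  c = v - 3
  d = 5
  u = 4 * 3
  a = 4
  return 4
After constant-fold (8 stmts):
  t = 4
  v = 20
  y = v - v
  c = v - 3
  d = 5
  u = 12
  a = 4
  return 4
After dead-code-elim (1 stmts):
  return 4
Evaluate:
  t = 4  =>  t = 4
  v = t * 5  =>  v = 20
  y = v - v  =>  y = 0
  c = v - 3  =>  c = 17
  d = 5  =>  d = 5
  u = t * 3  =>  u = 12
  a = 4 - 0  =>  a = 4
  return a = 4

Answer: 4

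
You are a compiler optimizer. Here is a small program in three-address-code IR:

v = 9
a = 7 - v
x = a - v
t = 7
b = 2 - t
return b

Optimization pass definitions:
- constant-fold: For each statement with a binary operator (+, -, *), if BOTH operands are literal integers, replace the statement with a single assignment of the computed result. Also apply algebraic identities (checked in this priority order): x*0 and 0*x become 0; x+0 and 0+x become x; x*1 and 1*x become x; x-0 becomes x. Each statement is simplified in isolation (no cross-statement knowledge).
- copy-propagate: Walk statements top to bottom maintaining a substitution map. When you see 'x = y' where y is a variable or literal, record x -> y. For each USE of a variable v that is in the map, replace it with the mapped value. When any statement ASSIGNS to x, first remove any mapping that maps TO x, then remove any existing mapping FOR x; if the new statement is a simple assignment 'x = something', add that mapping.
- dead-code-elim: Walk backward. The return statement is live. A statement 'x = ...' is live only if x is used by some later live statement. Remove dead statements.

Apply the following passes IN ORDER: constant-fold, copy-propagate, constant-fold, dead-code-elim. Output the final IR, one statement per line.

Answer: b = -5
return b

Derivation:
Initial IR:
  v = 9
  a = 7 - v
  x = a - v
  t = 7
  b = 2 - t
  return b
After constant-fold (6 stmts):
  v = 9
  a = 7 - v
  x = a - v
  t = 7
  b = 2 - t
  return b
After copy-propagate (6 stmts):
  v = 9
  a = 7 - 9
  x = a - 9
  t = 7
  b = 2 - 7
  return b
After constant-fold (6 stmts):
  v = 9
  a = -2
  x = a - 9
  t = 7
  b = -5
  return b
After dead-code-elim (2 stmts):
  b = -5
  return b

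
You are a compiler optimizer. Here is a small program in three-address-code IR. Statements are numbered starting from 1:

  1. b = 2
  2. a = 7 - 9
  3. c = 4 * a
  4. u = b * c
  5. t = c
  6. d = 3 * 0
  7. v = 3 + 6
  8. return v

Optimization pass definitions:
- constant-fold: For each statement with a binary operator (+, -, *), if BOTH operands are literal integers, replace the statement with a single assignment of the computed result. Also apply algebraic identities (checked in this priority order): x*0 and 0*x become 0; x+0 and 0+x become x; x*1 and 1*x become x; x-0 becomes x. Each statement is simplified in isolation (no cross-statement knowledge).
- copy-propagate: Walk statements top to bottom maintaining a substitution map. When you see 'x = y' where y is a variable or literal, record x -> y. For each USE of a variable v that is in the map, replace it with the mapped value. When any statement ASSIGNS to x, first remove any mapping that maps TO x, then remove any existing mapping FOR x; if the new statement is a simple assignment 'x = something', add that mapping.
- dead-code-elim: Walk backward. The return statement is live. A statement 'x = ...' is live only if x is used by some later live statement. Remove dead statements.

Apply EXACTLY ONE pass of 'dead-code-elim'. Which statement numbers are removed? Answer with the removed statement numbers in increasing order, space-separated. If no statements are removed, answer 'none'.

Answer: 1 2 3 4 5 6

Derivation:
Backward liveness scan:
Stmt 1 'b = 2': DEAD (b not in live set [])
Stmt 2 'a = 7 - 9': DEAD (a not in live set [])
Stmt 3 'c = 4 * a': DEAD (c not in live set [])
Stmt 4 'u = b * c': DEAD (u not in live set [])
Stmt 5 't = c': DEAD (t not in live set [])
Stmt 6 'd = 3 * 0': DEAD (d not in live set [])
Stmt 7 'v = 3 + 6': KEEP (v is live); live-in = []
Stmt 8 'return v': KEEP (return); live-in = ['v']
Removed statement numbers: [1, 2, 3, 4, 5, 6]
Surviving IR:
  v = 3 + 6
  return v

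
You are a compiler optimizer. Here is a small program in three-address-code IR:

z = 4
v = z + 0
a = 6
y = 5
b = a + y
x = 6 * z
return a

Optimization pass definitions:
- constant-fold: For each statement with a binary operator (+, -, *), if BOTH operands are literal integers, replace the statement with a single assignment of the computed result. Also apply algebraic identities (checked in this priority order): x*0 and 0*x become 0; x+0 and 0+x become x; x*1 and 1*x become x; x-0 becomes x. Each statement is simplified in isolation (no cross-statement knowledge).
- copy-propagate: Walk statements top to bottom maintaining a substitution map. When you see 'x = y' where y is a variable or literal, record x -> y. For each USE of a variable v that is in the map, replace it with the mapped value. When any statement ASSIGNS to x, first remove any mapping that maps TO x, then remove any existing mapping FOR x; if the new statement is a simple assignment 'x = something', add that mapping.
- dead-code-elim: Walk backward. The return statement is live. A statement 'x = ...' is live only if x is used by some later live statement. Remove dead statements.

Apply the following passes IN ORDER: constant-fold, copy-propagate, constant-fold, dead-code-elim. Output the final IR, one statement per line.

Initial IR:
  z = 4
  v = z + 0
  a = 6
  y = 5
  b = a + y
  x = 6 * z
  return a
After constant-fold (7 stmts):
  z = 4
  v = z
  a = 6
  y = 5
  b = a + y
  x = 6 * z
  return a
After copy-propagate (7 stmts):
  z = 4
  v = 4
  a = 6
  y = 5
  b = 6 + 5
  x = 6 * 4
  return 6
After constant-fold (7 stmts):
  z = 4
  v = 4
  a = 6
  y = 5
  b = 11
  x = 24
  return 6
After dead-code-elim (1 stmts):
  return 6

Answer: return 6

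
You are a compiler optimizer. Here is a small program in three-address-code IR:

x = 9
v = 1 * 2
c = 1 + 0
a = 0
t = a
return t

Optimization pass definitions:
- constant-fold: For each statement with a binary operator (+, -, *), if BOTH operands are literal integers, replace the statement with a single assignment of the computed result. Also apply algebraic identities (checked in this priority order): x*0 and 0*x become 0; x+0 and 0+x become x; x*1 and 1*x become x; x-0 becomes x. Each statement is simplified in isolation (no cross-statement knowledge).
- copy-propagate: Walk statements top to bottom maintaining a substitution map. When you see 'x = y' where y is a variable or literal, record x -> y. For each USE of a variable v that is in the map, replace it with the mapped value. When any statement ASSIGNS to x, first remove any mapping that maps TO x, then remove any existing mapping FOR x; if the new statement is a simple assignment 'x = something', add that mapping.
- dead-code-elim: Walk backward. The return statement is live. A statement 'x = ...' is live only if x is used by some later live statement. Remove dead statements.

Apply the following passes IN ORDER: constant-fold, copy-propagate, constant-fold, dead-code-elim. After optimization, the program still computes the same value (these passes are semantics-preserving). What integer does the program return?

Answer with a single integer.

Answer: 0

Derivation:
Initial IR:
  x = 9
  v = 1 * 2
  c = 1 + 0
  a = 0
  t = a
  return t
After constant-fold (6 stmts):
  x = 9
  v = 2
  c = 1
  a = 0
  t = a
  return t
After copy-propagate (6 stmts):
  x = 9
  v = 2
  c = 1
  a = 0
  t = 0
  return 0
After constant-fold (6 stmts):
  x = 9
  v = 2
  c = 1
  a = 0
  t = 0
  return 0
After dead-code-elim (1 stmts):
  return 0
Evaluate:
  x = 9  =>  x = 9
  v = 1 * 2  =>  v = 2
  c = 1 + 0  =>  c = 1
  a = 0  =>  a = 0
  t = a  =>  t = 0
  return t = 0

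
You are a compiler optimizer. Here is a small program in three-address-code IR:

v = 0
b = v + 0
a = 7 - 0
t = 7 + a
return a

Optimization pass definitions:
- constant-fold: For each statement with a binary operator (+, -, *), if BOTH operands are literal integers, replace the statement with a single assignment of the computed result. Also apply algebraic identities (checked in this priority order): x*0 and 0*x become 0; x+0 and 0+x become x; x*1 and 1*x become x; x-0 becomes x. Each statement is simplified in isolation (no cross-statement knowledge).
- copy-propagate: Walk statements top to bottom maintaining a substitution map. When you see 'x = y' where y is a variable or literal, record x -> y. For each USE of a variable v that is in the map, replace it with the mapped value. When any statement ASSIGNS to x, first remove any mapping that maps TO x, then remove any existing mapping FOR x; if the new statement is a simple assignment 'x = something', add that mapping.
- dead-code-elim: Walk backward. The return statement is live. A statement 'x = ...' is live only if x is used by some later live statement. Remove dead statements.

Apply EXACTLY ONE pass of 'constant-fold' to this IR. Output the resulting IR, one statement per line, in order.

Answer: v = 0
b = v
a = 7
t = 7 + a
return a

Derivation:
Applying constant-fold statement-by-statement:
  [1] v = 0  (unchanged)
  [2] b = v + 0  -> b = v
  [3] a = 7 - 0  -> a = 7
  [4] t = 7 + a  (unchanged)
  [5] return a  (unchanged)
Result (5 stmts):
  v = 0
  b = v
  a = 7
  t = 7 + a
  return a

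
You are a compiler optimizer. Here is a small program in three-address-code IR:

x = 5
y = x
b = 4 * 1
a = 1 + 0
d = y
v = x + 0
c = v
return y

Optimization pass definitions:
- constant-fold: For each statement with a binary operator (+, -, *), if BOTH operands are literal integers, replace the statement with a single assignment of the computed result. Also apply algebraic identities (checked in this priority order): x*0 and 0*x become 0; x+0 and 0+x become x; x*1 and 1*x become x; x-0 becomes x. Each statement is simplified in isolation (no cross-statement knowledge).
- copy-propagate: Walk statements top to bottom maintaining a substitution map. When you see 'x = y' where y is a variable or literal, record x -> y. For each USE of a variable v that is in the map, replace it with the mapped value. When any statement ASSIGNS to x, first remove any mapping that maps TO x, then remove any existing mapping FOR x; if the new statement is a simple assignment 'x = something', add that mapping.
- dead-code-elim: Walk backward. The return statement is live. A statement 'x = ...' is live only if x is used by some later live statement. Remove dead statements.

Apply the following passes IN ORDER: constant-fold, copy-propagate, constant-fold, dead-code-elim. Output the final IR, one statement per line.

Answer: return 5

Derivation:
Initial IR:
  x = 5
  y = x
  b = 4 * 1
  a = 1 + 0
  d = y
  v = x + 0
  c = v
  return y
After constant-fold (8 stmts):
  x = 5
  y = x
  b = 4
  a = 1
  d = y
  v = x
  c = v
  return y
After copy-propagate (8 stmts):
  x = 5
  y = 5
  b = 4
  a = 1
  d = 5
  v = 5
  c = 5
  return 5
After constant-fold (8 stmts):
  x = 5
  y = 5
  b = 4
  a = 1
  d = 5
  v = 5
  c = 5
  return 5
After dead-code-elim (1 stmts):
  return 5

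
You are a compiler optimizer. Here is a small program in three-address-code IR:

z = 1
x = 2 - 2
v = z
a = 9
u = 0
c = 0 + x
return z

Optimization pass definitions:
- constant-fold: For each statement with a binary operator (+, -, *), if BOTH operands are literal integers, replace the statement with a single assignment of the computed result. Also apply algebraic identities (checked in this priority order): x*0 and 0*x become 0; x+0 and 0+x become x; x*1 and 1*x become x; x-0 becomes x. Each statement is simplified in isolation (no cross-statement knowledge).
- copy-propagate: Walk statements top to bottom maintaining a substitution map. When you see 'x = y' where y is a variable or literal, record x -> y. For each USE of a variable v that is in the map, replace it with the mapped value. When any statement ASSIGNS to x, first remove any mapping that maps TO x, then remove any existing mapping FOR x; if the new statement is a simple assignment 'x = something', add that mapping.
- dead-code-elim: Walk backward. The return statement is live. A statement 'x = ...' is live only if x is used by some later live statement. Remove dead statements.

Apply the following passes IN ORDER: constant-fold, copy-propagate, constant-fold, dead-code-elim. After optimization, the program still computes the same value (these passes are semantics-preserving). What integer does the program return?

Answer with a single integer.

Answer: 1

Derivation:
Initial IR:
  z = 1
  x = 2 - 2
  v = z
  a = 9
  u = 0
  c = 0 + x
  return z
After constant-fold (7 stmts):
  z = 1
  x = 0
  v = z
  a = 9
  u = 0
  c = x
  return z
After copy-propagate (7 stmts):
  z = 1
  x = 0
  v = 1
  a = 9
  u = 0
  c = 0
  return 1
After constant-fold (7 stmts):
  z = 1
  x = 0
  v = 1
  a = 9
  u = 0
  c = 0
  return 1
After dead-code-elim (1 stmts):
  return 1
Evaluate:
  z = 1  =>  z = 1
  x = 2 - 2  =>  x = 0
  v = z  =>  v = 1
  a = 9  =>  a = 9
  u = 0  =>  u = 0
  c = 0 + x  =>  c = 0
  return z = 1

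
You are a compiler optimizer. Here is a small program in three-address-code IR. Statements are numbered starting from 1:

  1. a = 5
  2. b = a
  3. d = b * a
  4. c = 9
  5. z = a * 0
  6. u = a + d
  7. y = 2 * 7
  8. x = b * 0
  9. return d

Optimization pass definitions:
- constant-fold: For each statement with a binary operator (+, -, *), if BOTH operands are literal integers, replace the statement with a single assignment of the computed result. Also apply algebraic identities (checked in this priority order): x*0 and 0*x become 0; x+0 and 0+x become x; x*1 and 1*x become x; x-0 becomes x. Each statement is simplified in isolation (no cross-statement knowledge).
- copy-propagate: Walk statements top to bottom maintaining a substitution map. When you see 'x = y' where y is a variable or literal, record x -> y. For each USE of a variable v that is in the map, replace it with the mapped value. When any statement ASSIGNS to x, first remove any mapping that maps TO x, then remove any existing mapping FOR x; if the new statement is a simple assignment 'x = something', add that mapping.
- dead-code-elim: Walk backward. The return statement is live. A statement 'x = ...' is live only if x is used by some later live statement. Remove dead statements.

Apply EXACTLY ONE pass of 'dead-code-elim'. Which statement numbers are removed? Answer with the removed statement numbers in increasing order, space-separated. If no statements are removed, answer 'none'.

Backward liveness scan:
Stmt 1 'a = 5': KEEP (a is live); live-in = []
Stmt 2 'b = a': KEEP (b is live); live-in = ['a']
Stmt 3 'd = b * a': KEEP (d is live); live-in = ['a', 'b']
Stmt 4 'c = 9': DEAD (c not in live set ['d'])
Stmt 5 'z = a * 0': DEAD (z not in live set ['d'])
Stmt 6 'u = a + d': DEAD (u not in live set ['d'])
Stmt 7 'y = 2 * 7': DEAD (y not in live set ['d'])
Stmt 8 'x = b * 0': DEAD (x not in live set ['d'])
Stmt 9 'return d': KEEP (return); live-in = ['d']
Removed statement numbers: [4, 5, 6, 7, 8]
Surviving IR:
  a = 5
  b = a
  d = b * a
  return d

Answer: 4 5 6 7 8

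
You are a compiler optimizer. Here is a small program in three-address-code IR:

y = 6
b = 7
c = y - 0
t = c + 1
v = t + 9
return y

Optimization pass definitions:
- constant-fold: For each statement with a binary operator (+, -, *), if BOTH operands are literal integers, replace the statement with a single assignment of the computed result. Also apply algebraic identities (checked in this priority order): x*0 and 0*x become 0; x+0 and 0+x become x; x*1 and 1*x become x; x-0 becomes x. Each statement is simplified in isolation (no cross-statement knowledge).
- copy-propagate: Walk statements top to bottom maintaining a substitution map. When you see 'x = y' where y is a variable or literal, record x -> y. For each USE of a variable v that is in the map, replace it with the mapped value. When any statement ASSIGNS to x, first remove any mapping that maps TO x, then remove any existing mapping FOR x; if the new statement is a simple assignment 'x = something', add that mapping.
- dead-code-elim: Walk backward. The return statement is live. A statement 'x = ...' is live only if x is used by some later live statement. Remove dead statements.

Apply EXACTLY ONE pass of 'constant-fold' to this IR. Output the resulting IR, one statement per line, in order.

Applying constant-fold statement-by-statement:
  [1] y = 6  (unchanged)
  [2] b = 7  (unchanged)
  [3] c = y - 0  -> c = y
  [4] t = c + 1  (unchanged)
  [5] v = t + 9  (unchanged)
  [6] return y  (unchanged)
Result (6 stmts):
  y = 6
  b = 7
  c = y
  t = c + 1
  v = t + 9
  return y

Answer: y = 6
b = 7
c = y
t = c + 1
v = t + 9
return y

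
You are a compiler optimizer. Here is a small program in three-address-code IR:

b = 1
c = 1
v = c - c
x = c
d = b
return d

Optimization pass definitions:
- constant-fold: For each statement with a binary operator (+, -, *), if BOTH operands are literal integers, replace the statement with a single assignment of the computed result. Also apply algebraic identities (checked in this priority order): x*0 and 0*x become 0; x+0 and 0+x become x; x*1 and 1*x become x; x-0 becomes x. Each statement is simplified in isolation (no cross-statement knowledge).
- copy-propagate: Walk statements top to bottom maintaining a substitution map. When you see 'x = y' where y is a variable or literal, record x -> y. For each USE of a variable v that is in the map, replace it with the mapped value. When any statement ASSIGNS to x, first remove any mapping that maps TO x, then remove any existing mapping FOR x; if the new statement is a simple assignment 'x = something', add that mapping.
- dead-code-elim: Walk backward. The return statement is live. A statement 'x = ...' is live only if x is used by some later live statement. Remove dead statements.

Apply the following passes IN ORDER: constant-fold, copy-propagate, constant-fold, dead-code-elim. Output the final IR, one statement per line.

Initial IR:
  b = 1
  c = 1
  v = c - c
  x = c
  d = b
  return d
After constant-fold (6 stmts):
  b = 1
  c = 1
  v = c - c
  x = c
  d = b
  return d
After copy-propagate (6 stmts):
  b = 1
  c = 1
  v = 1 - 1
  x = 1
  d = 1
  return 1
After constant-fold (6 stmts):
  b = 1
  c = 1
  v = 0
  x = 1
  d = 1
  return 1
After dead-code-elim (1 stmts):
  return 1

Answer: return 1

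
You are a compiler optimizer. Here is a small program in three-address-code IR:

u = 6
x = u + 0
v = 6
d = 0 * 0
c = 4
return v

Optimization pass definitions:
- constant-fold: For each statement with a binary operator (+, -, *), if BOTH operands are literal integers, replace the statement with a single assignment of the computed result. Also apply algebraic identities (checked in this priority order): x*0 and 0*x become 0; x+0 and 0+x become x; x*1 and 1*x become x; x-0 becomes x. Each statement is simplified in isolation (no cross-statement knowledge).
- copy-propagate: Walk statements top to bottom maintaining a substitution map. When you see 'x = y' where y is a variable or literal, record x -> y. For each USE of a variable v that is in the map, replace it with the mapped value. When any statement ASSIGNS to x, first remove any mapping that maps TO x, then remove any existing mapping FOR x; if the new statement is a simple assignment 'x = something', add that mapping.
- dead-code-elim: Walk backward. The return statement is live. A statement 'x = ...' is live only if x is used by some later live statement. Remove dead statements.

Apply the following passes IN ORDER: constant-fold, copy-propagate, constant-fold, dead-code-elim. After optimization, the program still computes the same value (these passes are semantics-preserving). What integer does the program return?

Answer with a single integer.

Initial IR:
  u = 6
  x = u + 0
  v = 6
  d = 0 * 0
  c = 4
  return v
After constant-fold (6 stmts):
  u = 6
  x = u
  v = 6
  d = 0
  c = 4
  return v
After copy-propagate (6 stmts):
  u = 6
  x = 6
  v = 6
  d = 0
  c = 4
  return 6
After constant-fold (6 stmts):
  u = 6
  x = 6
  v = 6
  d = 0
  c = 4
  return 6
After dead-code-elim (1 stmts):
  return 6
Evaluate:
  u = 6  =>  u = 6
  x = u + 0  =>  x = 6
  v = 6  =>  v = 6
  d = 0 * 0  =>  d = 0
  c = 4  =>  c = 4
  return v = 6

Answer: 6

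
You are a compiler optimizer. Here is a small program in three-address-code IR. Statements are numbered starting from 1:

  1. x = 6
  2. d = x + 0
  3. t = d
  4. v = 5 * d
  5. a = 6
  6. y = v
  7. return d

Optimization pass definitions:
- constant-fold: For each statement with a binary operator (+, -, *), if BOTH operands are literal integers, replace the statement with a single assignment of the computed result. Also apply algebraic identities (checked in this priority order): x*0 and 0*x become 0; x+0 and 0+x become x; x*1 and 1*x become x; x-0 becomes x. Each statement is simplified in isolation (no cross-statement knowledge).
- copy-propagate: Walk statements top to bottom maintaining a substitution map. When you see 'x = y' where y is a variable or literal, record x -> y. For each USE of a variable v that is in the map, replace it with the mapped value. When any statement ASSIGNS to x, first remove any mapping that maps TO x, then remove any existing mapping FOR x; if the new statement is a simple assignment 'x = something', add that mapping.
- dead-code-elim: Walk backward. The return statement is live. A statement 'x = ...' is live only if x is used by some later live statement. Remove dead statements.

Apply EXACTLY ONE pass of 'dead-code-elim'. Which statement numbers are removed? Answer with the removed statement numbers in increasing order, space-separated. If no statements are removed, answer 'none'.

Answer: 3 4 5 6

Derivation:
Backward liveness scan:
Stmt 1 'x = 6': KEEP (x is live); live-in = []
Stmt 2 'd = x + 0': KEEP (d is live); live-in = ['x']
Stmt 3 't = d': DEAD (t not in live set ['d'])
Stmt 4 'v = 5 * d': DEAD (v not in live set ['d'])
Stmt 5 'a = 6': DEAD (a not in live set ['d'])
Stmt 6 'y = v': DEAD (y not in live set ['d'])
Stmt 7 'return d': KEEP (return); live-in = ['d']
Removed statement numbers: [3, 4, 5, 6]
Surviving IR:
  x = 6
  d = x + 0
  return d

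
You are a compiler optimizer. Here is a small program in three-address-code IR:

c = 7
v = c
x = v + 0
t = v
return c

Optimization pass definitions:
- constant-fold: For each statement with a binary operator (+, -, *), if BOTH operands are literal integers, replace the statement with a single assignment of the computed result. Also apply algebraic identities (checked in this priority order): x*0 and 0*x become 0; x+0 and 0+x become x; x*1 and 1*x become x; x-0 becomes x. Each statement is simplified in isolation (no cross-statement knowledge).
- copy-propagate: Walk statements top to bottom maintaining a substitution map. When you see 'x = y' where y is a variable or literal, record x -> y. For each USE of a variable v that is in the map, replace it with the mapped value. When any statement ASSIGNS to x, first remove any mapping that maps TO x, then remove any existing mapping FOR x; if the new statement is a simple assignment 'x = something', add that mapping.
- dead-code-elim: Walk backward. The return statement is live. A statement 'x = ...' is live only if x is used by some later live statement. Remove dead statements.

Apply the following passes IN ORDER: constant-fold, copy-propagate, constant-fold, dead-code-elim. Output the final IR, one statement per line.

Answer: return 7

Derivation:
Initial IR:
  c = 7
  v = c
  x = v + 0
  t = v
  return c
After constant-fold (5 stmts):
  c = 7
  v = c
  x = v
  t = v
  return c
After copy-propagate (5 stmts):
  c = 7
  v = 7
  x = 7
  t = 7
  return 7
After constant-fold (5 stmts):
  c = 7
  v = 7
  x = 7
  t = 7
  return 7
After dead-code-elim (1 stmts):
  return 7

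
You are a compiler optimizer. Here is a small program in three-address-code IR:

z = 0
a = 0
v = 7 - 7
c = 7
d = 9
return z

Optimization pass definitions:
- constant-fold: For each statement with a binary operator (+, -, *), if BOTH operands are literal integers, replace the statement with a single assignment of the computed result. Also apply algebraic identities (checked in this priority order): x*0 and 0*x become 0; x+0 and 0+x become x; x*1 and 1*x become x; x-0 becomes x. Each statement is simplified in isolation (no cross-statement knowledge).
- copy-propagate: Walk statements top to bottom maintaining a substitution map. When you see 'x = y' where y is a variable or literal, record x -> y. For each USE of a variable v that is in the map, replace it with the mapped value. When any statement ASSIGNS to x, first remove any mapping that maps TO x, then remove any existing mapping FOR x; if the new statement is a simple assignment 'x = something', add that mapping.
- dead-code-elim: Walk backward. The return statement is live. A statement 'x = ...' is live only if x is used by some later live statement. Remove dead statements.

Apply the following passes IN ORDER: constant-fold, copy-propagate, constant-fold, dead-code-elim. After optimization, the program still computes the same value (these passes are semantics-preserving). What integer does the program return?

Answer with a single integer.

Initial IR:
  z = 0
  a = 0
  v = 7 - 7
  c = 7
  d = 9
  return z
After constant-fold (6 stmts):
  z = 0
  a = 0
  v = 0
  c = 7
  d = 9
  return z
After copy-propagate (6 stmts):
  z = 0
  a = 0
  v = 0
  c = 7
  d = 9
  return 0
After constant-fold (6 stmts):
  z = 0
  a = 0
  v = 0
  c = 7
  d = 9
  return 0
After dead-code-elim (1 stmts):
  return 0
Evaluate:
  z = 0  =>  z = 0
  a = 0  =>  a = 0
  v = 7 - 7  =>  v = 0
  c = 7  =>  c = 7
  d = 9  =>  d = 9
  return z = 0

Answer: 0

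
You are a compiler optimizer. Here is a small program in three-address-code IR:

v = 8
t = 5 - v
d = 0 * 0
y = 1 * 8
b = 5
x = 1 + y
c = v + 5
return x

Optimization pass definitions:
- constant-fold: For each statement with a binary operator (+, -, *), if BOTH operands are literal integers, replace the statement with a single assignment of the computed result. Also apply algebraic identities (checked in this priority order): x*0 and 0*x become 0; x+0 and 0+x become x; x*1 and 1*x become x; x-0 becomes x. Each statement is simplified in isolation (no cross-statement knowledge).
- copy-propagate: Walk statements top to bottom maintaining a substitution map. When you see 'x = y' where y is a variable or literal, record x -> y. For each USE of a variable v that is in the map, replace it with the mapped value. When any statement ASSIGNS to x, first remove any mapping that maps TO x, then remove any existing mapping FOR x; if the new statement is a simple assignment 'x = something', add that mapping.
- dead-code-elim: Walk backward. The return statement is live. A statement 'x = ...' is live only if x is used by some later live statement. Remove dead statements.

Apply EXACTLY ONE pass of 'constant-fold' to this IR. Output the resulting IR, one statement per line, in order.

Applying constant-fold statement-by-statement:
  [1] v = 8  (unchanged)
  [2] t = 5 - v  (unchanged)
  [3] d = 0 * 0  -> d = 0
  [4] y = 1 * 8  -> y = 8
  [5] b = 5  (unchanged)
  [6] x = 1 + y  (unchanged)
  [7] c = v + 5  (unchanged)
  [8] return x  (unchanged)
Result (8 stmts):
  v = 8
  t = 5 - v
  d = 0
  y = 8
  b = 5
  x = 1 + y
  c = v + 5
  return x

Answer: v = 8
t = 5 - v
d = 0
y = 8
b = 5
x = 1 + y
c = v + 5
return x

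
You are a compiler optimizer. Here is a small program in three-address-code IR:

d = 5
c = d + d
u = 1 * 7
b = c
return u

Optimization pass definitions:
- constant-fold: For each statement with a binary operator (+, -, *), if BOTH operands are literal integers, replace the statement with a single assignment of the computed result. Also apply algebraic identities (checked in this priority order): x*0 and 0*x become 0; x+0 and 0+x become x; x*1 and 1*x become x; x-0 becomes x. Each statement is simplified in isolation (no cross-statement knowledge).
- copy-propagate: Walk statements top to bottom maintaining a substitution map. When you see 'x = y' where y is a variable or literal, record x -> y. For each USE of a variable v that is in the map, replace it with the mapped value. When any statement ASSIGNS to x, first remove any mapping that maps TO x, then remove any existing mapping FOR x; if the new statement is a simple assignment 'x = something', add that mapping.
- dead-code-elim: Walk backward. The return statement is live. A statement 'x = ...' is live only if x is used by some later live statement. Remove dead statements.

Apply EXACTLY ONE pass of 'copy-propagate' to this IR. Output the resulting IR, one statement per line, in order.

Answer: d = 5
c = 5 + 5
u = 1 * 7
b = c
return u

Derivation:
Applying copy-propagate statement-by-statement:
  [1] d = 5  (unchanged)
  [2] c = d + d  -> c = 5 + 5
  [3] u = 1 * 7  (unchanged)
  [4] b = c  (unchanged)
  [5] return u  (unchanged)
Result (5 stmts):
  d = 5
  c = 5 + 5
  u = 1 * 7
  b = c
  return u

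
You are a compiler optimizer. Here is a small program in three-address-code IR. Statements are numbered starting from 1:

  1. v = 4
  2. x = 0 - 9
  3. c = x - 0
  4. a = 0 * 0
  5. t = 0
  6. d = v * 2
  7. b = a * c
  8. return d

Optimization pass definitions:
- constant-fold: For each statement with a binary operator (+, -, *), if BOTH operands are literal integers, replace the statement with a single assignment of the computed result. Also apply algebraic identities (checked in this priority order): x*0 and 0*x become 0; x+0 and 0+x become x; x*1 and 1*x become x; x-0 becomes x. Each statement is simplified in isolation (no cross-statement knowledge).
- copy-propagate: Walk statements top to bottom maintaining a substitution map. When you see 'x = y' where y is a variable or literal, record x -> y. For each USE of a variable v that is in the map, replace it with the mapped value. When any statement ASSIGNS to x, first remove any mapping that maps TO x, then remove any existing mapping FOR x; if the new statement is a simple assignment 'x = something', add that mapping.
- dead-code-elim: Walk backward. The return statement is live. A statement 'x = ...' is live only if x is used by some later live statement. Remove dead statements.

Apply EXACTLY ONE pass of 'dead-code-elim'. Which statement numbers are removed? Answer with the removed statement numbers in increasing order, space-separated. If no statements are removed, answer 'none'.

Backward liveness scan:
Stmt 1 'v = 4': KEEP (v is live); live-in = []
Stmt 2 'x = 0 - 9': DEAD (x not in live set ['v'])
Stmt 3 'c = x - 0': DEAD (c not in live set ['v'])
Stmt 4 'a = 0 * 0': DEAD (a not in live set ['v'])
Stmt 5 't = 0': DEAD (t not in live set ['v'])
Stmt 6 'd = v * 2': KEEP (d is live); live-in = ['v']
Stmt 7 'b = a * c': DEAD (b not in live set ['d'])
Stmt 8 'return d': KEEP (return); live-in = ['d']
Removed statement numbers: [2, 3, 4, 5, 7]
Surviving IR:
  v = 4
  d = v * 2
  return d

Answer: 2 3 4 5 7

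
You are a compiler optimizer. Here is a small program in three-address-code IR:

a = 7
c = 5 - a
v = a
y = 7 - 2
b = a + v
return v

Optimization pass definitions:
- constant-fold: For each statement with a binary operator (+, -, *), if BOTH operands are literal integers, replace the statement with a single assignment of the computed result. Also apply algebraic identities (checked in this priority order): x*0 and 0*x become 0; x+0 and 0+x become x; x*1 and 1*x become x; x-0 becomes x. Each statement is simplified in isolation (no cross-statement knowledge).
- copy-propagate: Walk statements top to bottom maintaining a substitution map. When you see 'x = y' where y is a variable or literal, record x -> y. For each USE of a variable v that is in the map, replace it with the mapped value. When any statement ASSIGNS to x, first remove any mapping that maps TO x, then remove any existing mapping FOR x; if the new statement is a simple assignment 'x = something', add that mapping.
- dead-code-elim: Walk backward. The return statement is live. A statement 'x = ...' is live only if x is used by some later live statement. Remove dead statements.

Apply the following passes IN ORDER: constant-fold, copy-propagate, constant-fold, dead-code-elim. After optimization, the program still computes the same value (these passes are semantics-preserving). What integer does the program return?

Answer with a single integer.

Initial IR:
  a = 7
  c = 5 - a
  v = a
  y = 7 - 2
  b = a + v
  return v
After constant-fold (6 stmts):
  a = 7
  c = 5 - a
  v = a
  y = 5
  b = a + v
  return v
After copy-propagate (6 stmts):
  a = 7
  c = 5 - 7
  v = 7
  y = 5
  b = 7 + 7
  return 7
After constant-fold (6 stmts):
  a = 7
  c = -2
  v = 7
  y = 5
  b = 14
  return 7
After dead-code-elim (1 stmts):
  return 7
Evaluate:
  a = 7  =>  a = 7
  c = 5 - a  =>  c = -2
  v = a  =>  v = 7
  y = 7 - 2  =>  y = 5
  b = a + v  =>  b = 14
  return v = 7

Answer: 7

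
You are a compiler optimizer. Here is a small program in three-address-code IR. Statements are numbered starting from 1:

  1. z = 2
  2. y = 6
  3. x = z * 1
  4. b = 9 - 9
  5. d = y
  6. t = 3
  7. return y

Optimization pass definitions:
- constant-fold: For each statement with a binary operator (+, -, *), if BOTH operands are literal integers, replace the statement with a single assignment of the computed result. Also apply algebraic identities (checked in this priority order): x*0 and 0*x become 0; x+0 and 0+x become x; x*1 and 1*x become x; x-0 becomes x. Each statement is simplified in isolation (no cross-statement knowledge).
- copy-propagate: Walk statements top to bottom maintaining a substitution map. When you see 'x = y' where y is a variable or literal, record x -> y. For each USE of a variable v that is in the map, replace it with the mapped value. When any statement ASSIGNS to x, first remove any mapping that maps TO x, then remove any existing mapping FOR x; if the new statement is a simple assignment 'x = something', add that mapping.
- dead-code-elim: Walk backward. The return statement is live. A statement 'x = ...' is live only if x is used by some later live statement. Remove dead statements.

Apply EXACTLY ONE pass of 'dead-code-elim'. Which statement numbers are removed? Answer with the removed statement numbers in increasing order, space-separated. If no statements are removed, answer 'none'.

Answer: 1 3 4 5 6

Derivation:
Backward liveness scan:
Stmt 1 'z = 2': DEAD (z not in live set [])
Stmt 2 'y = 6': KEEP (y is live); live-in = []
Stmt 3 'x = z * 1': DEAD (x not in live set ['y'])
Stmt 4 'b = 9 - 9': DEAD (b not in live set ['y'])
Stmt 5 'd = y': DEAD (d not in live set ['y'])
Stmt 6 't = 3': DEAD (t not in live set ['y'])
Stmt 7 'return y': KEEP (return); live-in = ['y']
Removed statement numbers: [1, 3, 4, 5, 6]
Surviving IR:
  y = 6
  return y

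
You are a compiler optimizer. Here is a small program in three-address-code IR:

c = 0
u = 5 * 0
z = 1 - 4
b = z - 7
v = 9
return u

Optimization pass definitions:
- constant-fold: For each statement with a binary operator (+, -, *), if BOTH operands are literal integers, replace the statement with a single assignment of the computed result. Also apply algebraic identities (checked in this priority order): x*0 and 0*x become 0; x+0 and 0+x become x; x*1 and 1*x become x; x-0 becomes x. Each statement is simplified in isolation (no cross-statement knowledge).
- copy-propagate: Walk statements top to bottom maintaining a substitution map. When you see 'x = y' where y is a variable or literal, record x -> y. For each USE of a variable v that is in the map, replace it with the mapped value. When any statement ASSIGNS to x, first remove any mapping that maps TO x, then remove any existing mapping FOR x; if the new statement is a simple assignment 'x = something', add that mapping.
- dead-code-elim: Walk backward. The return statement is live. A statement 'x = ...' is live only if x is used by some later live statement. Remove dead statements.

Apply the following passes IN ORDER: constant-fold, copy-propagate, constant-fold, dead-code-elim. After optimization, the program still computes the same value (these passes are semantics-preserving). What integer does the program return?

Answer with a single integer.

Answer: 0

Derivation:
Initial IR:
  c = 0
  u = 5 * 0
  z = 1 - 4
  b = z - 7
  v = 9
  return u
After constant-fold (6 stmts):
  c = 0
  u = 0
  z = -3
  b = z - 7
  v = 9
  return u
After copy-propagate (6 stmts):
  c = 0
  u = 0
  z = -3
  b = -3 - 7
  v = 9
  return 0
After constant-fold (6 stmts):
  c = 0
  u = 0
  z = -3
  b = -10
  v = 9
  return 0
After dead-code-elim (1 stmts):
  return 0
Evaluate:
  c = 0  =>  c = 0
  u = 5 * 0  =>  u = 0
  z = 1 - 4  =>  z = -3
  b = z - 7  =>  b = -10
  v = 9  =>  v = 9
  return u = 0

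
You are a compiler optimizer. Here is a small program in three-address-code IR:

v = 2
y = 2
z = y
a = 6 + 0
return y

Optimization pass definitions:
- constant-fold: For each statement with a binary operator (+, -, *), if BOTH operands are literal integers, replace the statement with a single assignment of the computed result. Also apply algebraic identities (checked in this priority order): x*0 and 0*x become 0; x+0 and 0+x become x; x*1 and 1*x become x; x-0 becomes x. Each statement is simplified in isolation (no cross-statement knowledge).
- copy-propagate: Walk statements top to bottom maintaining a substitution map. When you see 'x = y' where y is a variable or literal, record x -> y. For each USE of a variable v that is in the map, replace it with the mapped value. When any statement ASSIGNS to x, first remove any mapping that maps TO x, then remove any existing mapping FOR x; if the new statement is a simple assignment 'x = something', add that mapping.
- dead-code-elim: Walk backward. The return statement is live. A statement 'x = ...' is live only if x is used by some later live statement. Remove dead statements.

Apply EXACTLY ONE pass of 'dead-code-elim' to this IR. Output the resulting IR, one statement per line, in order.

Applying dead-code-elim statement-by-statement:
  [5] return y  -> KEEP (return); live=['y']
  [4] a = 6 + 0  -> DEAD (a not live)
  [3] z = y  -> DEAD (z not live)
  [2] y = 2  -> KEEP; live=[]
  [1] v = 2  -> DEAD (v not live)
Result (2 stmts):
  y = 2
  return y

Answer: y = 2
return y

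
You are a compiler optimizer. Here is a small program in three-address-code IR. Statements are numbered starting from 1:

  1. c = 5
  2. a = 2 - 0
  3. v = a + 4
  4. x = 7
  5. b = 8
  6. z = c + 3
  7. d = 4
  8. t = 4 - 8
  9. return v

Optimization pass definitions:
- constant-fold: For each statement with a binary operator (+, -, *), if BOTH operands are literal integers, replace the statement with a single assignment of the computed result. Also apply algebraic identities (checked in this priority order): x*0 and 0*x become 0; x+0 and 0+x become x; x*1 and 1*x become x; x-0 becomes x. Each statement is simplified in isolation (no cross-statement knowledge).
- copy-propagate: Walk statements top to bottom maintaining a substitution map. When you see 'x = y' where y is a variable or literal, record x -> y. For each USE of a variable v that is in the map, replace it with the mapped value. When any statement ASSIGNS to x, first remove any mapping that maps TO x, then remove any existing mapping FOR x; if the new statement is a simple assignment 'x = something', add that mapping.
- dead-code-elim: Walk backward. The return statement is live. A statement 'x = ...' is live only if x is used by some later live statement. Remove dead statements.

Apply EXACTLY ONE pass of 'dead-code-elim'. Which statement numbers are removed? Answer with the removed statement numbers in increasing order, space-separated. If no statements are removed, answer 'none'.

Answer: 1 4 5 6 7 8

Derivation:
Backward liveness scan:
Stmt 1 'c = 5': DEAD (c not in live set [])
Stmt 2 'a = 2 - 0': KEEP (a is live); live-in = []
Stmt 3 'v = a + 4': KEEP (v is live); live-in = ['a']
Stmt 4 'x = 7': DEAD (x not in live set ['v'])
Stmt 5 'b = 8': DEAD (b not in live set ['v'])
Stmt 6 'z = c + 3': DEAD (z not in live set ['v'])
Stmt 7 'd = 4': DEAD (d not in live set ['v'])
Stmt 8 't = 4 - 8': DEAD (t not in live set ['v'])
Stmt 9 'return v': KEEP (return); live-in = ['v']
Removed statement numbers: [1, 4, 5, 6, 7, 8]
Surviving IR:
  a = 2 - 0
  v = a + 4
  return v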